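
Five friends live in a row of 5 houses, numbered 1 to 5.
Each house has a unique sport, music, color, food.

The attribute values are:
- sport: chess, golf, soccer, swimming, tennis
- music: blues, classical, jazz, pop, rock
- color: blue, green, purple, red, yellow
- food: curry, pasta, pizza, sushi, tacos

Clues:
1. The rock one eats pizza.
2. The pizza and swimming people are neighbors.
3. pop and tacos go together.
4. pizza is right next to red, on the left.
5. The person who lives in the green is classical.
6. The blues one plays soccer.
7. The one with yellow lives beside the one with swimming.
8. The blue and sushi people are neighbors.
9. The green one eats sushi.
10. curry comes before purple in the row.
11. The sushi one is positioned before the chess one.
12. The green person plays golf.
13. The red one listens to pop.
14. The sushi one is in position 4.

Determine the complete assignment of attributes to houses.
Solution:

House | Sport | Music | Color | Food
------------------------------------
  1   | tennis | rock | yellow | pizza
  2   | swimming | pop | red | tacos
  3   | soccer | blues | blue | curry
  4   | golf | classical | green | sushi
  5   | chess | jazz | purple | pasta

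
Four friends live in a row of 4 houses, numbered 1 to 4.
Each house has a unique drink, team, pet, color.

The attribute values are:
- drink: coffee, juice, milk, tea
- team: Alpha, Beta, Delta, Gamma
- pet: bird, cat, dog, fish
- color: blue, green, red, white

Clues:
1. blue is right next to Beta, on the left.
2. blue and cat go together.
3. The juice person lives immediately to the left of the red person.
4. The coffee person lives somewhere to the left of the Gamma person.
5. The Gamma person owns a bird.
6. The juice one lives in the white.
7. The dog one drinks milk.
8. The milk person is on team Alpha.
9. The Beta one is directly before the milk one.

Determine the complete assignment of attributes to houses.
Solution:

House | Drink | Team | Pet | Color
----------------------------------
  1   | coffee | Delta | cat | blue
  2   | juice | Beta | fish | white
  3   | milk | Alpha | dog | red
  4   | tea | Gamma | bird | green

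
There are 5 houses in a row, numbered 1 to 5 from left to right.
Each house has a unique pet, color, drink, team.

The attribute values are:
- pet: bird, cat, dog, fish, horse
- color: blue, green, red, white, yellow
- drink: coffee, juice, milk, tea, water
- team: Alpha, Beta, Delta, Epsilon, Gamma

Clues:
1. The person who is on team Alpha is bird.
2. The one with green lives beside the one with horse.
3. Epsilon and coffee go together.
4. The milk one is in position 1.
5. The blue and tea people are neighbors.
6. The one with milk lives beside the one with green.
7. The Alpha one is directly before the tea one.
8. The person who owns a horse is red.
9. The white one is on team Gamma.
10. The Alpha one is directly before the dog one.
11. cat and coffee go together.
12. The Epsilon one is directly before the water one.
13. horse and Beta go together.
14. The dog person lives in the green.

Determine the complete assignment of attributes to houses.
Solution:

House | Pet | Color | Drink | Team
----------------------------------
  1   | bird | blue | milk | Alpha
  2   | dog | green | tea | Delta
  3   | horse | red | juice | Beta
  4   | cat | yellow | coffee | Epsilon
  5   | fish | white | water | Gamma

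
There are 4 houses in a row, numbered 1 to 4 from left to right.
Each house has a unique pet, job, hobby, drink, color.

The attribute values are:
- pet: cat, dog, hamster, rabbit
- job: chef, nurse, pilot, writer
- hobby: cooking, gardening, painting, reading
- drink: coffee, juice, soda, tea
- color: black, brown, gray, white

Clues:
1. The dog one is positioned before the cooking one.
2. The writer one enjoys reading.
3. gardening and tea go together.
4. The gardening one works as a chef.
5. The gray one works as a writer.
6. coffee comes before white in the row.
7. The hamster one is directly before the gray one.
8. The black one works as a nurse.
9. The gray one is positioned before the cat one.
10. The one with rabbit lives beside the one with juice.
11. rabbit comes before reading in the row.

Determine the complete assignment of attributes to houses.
Solution:

House | Pet | Job | Hobby | Drink | Color
-----------------------------------------
  1   | rabbit | chef | gardening | tea | brown
  2   | hamster | nurse | painting | juice | black
  3   | dog | writer | reading | coffee | gray
  4   | cat | pilot | cooking | soda | white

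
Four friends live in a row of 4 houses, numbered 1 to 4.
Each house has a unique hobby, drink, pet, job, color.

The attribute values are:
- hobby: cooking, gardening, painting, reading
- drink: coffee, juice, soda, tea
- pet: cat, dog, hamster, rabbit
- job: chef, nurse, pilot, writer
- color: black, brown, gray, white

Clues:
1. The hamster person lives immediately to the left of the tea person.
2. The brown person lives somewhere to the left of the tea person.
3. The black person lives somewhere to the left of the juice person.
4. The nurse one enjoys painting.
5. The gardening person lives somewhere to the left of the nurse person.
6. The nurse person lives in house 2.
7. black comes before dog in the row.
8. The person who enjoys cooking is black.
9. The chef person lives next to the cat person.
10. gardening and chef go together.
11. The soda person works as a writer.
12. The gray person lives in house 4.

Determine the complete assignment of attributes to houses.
Solution:

House | Hobby | Drink | Pet | Job | Color
-----------------------------------------
  1   | gardening | coffee | hamster | chef | brown
  2   | painting | tea | cat | nurse | white
  3   | cooking | soda | rabbit | writer | black
  4   | reading | juice | dog | pilot | gray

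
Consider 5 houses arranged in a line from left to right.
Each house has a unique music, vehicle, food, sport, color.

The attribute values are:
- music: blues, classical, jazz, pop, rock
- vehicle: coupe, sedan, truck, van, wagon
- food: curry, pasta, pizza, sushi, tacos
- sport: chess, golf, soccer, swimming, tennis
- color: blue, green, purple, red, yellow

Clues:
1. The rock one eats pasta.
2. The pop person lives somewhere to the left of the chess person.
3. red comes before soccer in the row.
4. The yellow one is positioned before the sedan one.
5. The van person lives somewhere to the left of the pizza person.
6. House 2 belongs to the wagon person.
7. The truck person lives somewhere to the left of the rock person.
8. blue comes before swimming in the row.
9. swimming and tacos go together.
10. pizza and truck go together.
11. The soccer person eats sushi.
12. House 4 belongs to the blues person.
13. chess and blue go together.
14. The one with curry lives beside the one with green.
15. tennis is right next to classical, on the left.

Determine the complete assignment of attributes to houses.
Solution:

House | Music | Vehicle | Food | Sport | Color
----------------------------------------------
  1   | pop | van | curry | tennis | red
  2   | classical | wagon | sushi | soccer | green
  3   | jazz | truck | pizza | chess | blue
  4   | blues | coupe | tacos | swimming | yellow
  5   | rock | sedan | pasta | golf | purple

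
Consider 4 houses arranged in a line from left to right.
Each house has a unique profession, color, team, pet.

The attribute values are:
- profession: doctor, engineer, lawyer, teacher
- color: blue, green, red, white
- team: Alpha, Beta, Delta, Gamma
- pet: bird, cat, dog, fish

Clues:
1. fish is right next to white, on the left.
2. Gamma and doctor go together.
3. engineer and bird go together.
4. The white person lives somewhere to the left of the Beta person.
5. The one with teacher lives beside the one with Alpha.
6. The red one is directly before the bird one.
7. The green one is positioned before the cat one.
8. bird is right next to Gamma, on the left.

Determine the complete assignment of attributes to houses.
Solution:

House | Profession | Color | Team | Pet
---------------------------------------
  1   | teacher | red | Delta | fish
  2   | engineer | white | Alpha | bird
  3   | doctor | green | Gamma | dog
  4   | lawyer | blue | Beta | cat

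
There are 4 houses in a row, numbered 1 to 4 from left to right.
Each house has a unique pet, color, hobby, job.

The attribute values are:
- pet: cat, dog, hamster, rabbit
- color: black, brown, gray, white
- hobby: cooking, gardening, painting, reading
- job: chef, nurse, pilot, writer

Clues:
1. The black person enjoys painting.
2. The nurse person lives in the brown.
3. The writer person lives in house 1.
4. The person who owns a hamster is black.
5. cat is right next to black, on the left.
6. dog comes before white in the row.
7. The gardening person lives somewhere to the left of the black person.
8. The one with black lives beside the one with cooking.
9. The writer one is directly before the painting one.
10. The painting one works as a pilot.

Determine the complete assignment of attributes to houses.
Solution:

House | Pet | Color | Hobby | Job
---------------------------------
  1   | cat | gray | gardening | writer
  2   | hamster | black | painting | pilot
  3   | dog | brown | cooking | nurse
  4   | rabbit | white | reading | chef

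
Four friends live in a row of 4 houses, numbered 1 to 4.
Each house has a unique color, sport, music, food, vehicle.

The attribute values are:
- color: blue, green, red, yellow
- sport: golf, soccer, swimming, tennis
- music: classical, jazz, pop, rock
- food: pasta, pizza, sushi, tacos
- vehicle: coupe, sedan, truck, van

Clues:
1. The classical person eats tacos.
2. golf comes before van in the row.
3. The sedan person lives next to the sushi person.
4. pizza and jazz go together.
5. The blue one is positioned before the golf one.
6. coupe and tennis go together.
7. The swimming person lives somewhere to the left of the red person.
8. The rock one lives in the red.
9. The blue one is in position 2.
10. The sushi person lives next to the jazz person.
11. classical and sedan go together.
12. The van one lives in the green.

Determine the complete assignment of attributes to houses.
Solution:

House | Color | Sport | Music | Food | Vehicle
----------------------------------------------
  1   | yellow | tennis | pop | pasta | coupe
  2   | blue | swimming | classical | tacos | sedan
  3   | red | golf | rock | sushi | truck
  4   | green | soccer | jazz | pizza | van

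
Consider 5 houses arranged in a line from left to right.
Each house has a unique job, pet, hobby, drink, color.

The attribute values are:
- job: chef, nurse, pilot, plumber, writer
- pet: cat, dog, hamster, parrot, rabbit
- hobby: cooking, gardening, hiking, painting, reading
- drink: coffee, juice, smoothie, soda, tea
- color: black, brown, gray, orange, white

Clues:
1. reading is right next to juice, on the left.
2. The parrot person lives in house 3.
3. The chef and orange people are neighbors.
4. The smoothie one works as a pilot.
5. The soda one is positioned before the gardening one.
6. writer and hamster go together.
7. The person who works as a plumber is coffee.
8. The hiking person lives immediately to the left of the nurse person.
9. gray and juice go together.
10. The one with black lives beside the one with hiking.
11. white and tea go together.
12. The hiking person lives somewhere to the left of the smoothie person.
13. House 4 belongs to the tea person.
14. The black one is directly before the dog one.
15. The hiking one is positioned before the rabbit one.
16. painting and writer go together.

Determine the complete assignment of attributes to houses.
Solution:

House | Job | Pet | Hobby | Drink | Color
-----------------------------------------
  1   | plumber | cat | reading | coffee | black
  2   | chef | dog | hiking | juice | gray
  3   | nurse | parrot | cooking | soda | orange
  4   | writer | hamster | painting | tea | white
  5   | pilot | rabbit | gardening | smoothie | brown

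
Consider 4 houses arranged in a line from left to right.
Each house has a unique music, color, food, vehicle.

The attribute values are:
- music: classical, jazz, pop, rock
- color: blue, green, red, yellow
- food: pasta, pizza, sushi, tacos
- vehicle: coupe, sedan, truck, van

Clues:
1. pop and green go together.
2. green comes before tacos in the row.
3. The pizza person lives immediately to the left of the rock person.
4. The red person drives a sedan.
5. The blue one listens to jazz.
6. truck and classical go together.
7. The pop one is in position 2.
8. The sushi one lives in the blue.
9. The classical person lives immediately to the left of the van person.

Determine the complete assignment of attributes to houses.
Solution:

House | Music | Color | Food | Vehicle
--------------------------------------
  1   | classical | yellow | pasta | truck
  2   | pop | green | pizza | van
  3   | rock | red | tacos | sedan
  4   | jazz | blue | sushi | coupe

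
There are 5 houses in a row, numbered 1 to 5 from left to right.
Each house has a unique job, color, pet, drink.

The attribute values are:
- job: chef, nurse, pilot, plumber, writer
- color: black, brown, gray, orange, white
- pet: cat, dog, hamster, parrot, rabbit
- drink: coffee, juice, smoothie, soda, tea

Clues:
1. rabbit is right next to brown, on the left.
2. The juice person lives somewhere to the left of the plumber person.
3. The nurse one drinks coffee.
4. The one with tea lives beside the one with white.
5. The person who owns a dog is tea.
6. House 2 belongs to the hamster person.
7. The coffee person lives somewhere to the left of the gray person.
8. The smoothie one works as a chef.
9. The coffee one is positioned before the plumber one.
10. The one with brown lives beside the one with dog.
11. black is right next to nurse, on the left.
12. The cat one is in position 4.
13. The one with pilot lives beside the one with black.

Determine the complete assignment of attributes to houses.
Solution:

House | Job | Color | Pet | Drink
---------------------------------
  1   | chef | orange | rabbit | smoothie
  2   | pilot | brown | hamster | juice
  3   | writer | black | dog | tea
  4   | nurse | white | cat | coffee
  5   | plumber | gray | parrot | soda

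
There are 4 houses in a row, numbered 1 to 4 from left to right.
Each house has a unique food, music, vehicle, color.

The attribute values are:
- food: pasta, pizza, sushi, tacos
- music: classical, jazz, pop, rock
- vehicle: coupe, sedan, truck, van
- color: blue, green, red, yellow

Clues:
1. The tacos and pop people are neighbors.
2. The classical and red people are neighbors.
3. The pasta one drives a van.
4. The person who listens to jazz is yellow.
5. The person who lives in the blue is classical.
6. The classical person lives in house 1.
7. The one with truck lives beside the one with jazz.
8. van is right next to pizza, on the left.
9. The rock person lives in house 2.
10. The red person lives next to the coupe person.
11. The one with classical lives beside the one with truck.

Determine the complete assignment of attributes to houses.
Solution:

House | Food | Music | Vehicle | Color
--------------------------------------
  1   | pasta | classical | van | blue
  2   | pizza | rock | truck | red
  3   | tacos | jazz | coupe | yellow
  4   | sushi | pop | sedan | green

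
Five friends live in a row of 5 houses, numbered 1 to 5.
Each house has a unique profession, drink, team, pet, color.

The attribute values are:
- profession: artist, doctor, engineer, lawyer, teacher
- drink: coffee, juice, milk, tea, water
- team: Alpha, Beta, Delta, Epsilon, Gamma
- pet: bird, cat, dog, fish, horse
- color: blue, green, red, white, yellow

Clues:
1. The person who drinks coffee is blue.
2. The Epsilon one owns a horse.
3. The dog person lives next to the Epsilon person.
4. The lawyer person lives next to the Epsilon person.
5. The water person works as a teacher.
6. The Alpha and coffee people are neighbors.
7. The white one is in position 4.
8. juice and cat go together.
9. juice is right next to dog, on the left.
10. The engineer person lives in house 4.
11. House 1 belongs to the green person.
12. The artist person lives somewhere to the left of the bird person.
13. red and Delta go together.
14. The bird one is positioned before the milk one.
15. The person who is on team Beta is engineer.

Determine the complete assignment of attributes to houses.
Solution:

House | Profession | Drink | Team | Pet | Color
-----------------------------------------------
  1   | artist | juice | Alpha | cat | green
  2   | lawyer | coffee | Gamma | dog | blue
  3   | teacher | water | Epsilon | horse | yellow
  4   | engineer | tea | Beta | bird | white
  5   | doctor | milk | Delta | fish | red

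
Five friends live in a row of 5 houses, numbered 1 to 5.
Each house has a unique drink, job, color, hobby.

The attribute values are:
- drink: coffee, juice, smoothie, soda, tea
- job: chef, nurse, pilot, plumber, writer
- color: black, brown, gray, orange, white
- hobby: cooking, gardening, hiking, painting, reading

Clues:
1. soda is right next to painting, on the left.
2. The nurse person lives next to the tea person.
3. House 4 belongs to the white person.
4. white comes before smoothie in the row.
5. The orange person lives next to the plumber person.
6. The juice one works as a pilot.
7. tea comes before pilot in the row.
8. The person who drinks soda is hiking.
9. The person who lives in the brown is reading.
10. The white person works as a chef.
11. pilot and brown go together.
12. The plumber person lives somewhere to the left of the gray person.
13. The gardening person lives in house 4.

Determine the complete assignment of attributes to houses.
Solution:

House | Drink | Job | Color | Hobby
-----------------------------------
  1   | soda | nurse | orange | hiking
  2   | tea | plumber | black | painting
  3   | juice | pilot | brown | reading
  4   | coffee | chef | white | gardening
  5   | smoothie | writer | gray | cooking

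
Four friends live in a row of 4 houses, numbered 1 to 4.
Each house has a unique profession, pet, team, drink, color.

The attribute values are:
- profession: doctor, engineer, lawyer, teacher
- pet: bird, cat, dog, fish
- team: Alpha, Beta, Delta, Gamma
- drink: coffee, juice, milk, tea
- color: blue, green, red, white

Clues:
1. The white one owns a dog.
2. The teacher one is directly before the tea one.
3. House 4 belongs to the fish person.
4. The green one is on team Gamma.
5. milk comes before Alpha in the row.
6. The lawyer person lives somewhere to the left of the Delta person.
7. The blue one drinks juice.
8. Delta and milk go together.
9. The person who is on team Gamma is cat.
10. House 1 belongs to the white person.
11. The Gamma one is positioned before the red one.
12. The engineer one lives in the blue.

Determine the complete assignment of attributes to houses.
Solution:

House | Profession | Pet | Team | Drink | Color
-----------------------------------------------
  1   | teacher | dog | Beta | coffee | white
  2   | lawyer | cat | Gamma | tea | green
  3   | doctor | bird | Delta | milk | red
  4   | engineer | fish | Alpha | juice | blue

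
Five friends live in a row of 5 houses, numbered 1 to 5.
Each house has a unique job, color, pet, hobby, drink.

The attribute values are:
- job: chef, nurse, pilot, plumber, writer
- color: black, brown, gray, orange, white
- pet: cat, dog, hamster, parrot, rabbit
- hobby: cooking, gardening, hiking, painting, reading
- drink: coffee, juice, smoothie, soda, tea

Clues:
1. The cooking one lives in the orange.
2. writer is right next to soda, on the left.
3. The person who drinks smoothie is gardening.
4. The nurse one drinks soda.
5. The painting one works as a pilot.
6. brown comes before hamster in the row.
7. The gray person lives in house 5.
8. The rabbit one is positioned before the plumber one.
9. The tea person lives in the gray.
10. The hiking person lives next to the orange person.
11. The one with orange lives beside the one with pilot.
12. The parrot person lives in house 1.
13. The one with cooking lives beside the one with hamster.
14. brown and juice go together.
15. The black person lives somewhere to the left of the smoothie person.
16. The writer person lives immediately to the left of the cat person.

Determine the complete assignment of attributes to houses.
Solution:

House | Job | Color | Pet | Hobby | Drink
-----------------------------------------
  1   | writer | brown | parrot | hiking | juice
  2   | nurse | orange | cat | cooking | soda
  3   | pilot | black | hamster | painting | coffee
  4   | chef | white | rabbit | gardening | smoothie
  5   | plumber | gray | dog | reading | tea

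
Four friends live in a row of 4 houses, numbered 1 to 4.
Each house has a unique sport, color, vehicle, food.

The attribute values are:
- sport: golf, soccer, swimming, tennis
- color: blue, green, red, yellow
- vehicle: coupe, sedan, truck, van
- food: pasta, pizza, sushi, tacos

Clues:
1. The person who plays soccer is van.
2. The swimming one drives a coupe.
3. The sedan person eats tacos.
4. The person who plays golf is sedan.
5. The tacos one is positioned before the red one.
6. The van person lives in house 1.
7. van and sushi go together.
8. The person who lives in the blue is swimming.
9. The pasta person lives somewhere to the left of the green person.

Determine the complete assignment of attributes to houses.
Solution:

House | Sport | Color | Vehicle | Food
--------------------------------------
  1   | soccer | yellow | van | sushi
  2   | swimming | blue | coupe | pasta
  3   | golf | green | sedan | tacos
  4   | tennis | red | truck | pizza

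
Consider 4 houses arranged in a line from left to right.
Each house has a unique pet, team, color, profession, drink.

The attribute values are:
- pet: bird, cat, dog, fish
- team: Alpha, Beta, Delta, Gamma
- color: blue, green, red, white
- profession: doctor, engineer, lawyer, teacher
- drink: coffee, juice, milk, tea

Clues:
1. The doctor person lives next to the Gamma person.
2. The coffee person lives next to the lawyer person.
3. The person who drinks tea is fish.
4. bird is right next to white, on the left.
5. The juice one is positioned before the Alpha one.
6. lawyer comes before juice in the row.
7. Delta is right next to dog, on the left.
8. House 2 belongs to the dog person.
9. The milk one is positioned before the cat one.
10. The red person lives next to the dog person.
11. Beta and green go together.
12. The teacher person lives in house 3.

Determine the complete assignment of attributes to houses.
Solution:

House | Pet | Team | Color | Profession | Drink
-----------------------------------------------
  1   | bird | Delta | red | doctor | coffee
  2   | dog | Gamma | white | lawyer | milk
  3   | cat | Beta | green | teacher | juice
  4   | fish | Alpha | blue | engineer | tea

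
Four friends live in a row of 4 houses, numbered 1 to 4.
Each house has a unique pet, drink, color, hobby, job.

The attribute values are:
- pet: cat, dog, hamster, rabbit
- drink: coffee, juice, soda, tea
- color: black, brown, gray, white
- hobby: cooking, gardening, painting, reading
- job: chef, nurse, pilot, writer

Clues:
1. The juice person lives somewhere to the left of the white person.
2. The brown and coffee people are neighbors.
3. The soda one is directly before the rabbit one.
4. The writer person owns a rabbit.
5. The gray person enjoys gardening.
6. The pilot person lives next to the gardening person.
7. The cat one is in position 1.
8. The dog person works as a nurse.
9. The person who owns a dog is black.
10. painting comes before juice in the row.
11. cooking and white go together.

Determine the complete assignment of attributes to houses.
Solution:

House | Pet | Drink | Color | Hobby | Job
-----------------------------------------
  1   | cat | soda | brown | painting | pilot
  2   | rabbit | coffee | gray | gardening | writer
  3   | dog | juice | black | reading | nurse
  4   | hamster | tea | white | cooking | chef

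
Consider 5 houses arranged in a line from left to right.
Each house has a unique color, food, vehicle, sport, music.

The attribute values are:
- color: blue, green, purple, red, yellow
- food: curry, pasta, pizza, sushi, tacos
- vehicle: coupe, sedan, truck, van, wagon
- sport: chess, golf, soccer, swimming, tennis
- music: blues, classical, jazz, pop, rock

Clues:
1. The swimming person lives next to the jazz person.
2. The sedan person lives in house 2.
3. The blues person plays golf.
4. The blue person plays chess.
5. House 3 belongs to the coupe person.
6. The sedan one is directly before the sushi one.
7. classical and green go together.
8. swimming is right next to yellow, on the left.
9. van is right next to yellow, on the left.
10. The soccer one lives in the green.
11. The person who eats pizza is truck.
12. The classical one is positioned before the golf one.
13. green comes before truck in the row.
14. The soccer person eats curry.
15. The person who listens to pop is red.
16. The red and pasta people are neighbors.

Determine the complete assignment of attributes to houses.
Solution:

House | Color | Food | Vehicle | Sport | Music
----------------------------------------------
  1   | red | tacos | van | swimming | pop
  2   | yellow | pasta | sedan | tennis | jazz
  3   | blue | sushi | coupe | chess | rock
  4   | green | curry | wagon | soccer | classical
  5   | purple | pizza | truck | golf | blues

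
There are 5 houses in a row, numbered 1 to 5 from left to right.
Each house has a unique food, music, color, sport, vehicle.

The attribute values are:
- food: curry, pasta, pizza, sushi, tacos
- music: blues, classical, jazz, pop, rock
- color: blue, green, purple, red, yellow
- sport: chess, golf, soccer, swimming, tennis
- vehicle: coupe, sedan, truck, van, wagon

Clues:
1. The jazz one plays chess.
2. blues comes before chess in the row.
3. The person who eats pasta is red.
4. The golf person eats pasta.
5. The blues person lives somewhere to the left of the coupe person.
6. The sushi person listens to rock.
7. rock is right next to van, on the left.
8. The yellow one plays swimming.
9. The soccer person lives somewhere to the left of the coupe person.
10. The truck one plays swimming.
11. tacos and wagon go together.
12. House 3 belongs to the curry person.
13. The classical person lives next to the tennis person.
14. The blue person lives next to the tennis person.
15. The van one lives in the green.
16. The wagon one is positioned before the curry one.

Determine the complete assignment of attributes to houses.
Solution:

House | Food | Music | Color | Sport | Vehicle
----------------------------------------------
  1   | pasta | blues | red | golf | sedan
  2   | tacos | classical | blue | soccer | wagon
  3   | curry | pop | purple | tennis | coupe
  4   | sushi | rock | yellow | swimming | truck
  5   | pizza | jazz | green | chess | van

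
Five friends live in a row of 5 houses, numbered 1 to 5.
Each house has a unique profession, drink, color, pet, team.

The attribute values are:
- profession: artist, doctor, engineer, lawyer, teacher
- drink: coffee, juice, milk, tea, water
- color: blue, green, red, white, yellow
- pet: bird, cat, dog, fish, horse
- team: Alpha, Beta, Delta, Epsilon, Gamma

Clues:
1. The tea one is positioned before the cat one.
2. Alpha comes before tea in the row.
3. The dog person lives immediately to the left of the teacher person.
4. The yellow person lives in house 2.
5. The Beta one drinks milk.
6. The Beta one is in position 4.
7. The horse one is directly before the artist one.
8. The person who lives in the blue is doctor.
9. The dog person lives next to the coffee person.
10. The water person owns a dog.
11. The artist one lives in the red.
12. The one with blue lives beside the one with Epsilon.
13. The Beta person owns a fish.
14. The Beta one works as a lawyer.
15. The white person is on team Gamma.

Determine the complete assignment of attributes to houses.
Solution:

House | Profession | Drink | Color | Pet | Team
-----------------------------------------------
  1   | doctor | water | blue | dog | Alpha
  2   | teacher | coffee | yellow | horse | Epsilon
  3   | artist | tea | red | bird | Delta
  4   | lawyer | milk | green | fish | Beta
  5   | engineer | juice | white | cat | Gamma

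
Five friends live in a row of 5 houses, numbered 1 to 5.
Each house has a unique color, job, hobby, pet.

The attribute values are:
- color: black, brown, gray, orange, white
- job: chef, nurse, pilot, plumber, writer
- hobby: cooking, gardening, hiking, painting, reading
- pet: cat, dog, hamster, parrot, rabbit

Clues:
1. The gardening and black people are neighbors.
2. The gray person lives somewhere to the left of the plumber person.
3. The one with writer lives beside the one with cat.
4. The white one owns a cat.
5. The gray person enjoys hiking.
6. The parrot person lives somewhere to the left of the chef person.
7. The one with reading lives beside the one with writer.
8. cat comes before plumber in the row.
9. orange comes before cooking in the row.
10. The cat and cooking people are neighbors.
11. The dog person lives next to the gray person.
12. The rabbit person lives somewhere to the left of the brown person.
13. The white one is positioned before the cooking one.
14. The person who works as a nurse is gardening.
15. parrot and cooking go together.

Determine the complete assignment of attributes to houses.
Solution:

House | Color | Job | Hobby | Pet
---------------------------------
  1   | orange | pilot | reading | dog
  2   | gray | writer | hiking | rabbit
  3   | white | nurse | gardening | cat
  4   | black | plumber | cooking | parrot
  5   | brown | chef | painting | hamster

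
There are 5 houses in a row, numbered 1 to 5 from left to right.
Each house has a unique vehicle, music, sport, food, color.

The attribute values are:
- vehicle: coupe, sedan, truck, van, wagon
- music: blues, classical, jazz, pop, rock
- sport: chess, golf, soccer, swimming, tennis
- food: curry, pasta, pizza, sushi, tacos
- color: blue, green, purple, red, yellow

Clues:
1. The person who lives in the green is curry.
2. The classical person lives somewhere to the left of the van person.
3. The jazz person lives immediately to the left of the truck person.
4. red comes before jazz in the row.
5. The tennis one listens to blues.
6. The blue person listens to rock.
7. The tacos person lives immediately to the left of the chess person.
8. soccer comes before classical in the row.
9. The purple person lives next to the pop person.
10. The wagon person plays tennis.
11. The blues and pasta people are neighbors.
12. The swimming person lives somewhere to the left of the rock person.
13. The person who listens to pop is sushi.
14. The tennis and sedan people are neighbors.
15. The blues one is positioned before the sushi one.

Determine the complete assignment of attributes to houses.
Solution:

House | Vehicle | Music | Sport | Food | Color
----------------------------------------------
  1   | wagon | blues | tennis | tacos | red
  2   | sedan | jazz | chess | pasta | purple
  3   | truck | pop | soccer | sushi | yellow
  4   | coupe | classical | swimming | curry | green
  5   | van | rock | golf | pizza | blue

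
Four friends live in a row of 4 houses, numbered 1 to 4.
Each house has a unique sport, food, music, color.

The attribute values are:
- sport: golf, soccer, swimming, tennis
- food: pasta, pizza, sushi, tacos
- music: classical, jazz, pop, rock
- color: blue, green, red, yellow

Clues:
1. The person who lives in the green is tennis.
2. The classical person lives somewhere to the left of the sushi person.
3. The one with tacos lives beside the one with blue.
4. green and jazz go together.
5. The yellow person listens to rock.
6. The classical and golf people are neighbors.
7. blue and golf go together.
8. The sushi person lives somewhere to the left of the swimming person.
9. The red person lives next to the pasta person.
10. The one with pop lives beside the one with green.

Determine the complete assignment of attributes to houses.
Solution:

House | Sport | Food | Music | Color
------------------------------------
  1   | soccer | tacos | classical | red
  2   | golf | pasta | pop | blue
  3   | tennis | sushi | jazz | green
  4   | swimming | pizza | rock | yellow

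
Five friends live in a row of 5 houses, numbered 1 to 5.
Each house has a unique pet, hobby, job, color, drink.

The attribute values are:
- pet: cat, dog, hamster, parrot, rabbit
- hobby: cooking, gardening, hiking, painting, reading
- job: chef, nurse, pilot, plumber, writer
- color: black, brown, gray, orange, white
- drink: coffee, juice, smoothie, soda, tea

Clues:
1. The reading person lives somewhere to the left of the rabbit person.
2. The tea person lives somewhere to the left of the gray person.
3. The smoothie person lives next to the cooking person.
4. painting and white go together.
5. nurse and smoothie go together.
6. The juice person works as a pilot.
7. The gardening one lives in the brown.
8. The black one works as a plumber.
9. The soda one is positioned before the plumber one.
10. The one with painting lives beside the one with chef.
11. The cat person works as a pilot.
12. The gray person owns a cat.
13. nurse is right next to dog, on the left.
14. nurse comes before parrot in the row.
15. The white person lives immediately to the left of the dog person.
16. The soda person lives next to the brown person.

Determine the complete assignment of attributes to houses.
Solution:

House | Pet | Hobby | Job | Color | Drink
-----------------------------------------
  1   | hamster | painting | nurse | white | smoothie
  2   | dog | cooking | chef | orange | soda
  3   | parrot | gardening | writer | brown | tea
  4   | cat | reading | pilot | gray | juice
  5   | rabbit | hiking | plumber | black | coffee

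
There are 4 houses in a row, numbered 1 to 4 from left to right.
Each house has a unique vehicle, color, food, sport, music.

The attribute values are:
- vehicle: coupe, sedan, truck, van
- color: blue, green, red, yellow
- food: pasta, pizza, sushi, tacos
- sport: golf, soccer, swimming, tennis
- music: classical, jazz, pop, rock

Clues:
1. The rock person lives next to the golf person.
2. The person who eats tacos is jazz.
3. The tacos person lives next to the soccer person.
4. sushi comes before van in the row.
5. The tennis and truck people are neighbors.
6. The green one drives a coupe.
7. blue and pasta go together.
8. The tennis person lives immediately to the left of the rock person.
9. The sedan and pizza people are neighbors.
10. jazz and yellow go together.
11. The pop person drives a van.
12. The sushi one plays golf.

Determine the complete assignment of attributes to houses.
Solution:

House | Vehicle | Color | Food | Sport | Music
----------------------------------------------
  1   | sedan | yellow | tacos | tennis | jazz
  2   | truck | red | pizza | soccer | rock
  3   | coupe | green | sushi | golf | classical
  4   | van | blue | pasta | swimming | pop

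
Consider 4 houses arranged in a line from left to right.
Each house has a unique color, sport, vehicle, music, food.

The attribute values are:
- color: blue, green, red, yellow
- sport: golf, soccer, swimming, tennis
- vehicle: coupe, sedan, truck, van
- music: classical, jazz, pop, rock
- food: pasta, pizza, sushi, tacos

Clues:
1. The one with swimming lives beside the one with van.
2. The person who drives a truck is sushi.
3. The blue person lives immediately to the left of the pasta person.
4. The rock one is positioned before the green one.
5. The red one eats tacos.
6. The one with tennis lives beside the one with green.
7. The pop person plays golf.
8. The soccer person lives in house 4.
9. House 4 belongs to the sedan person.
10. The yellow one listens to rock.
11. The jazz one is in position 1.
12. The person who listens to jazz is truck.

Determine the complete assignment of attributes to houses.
Solution:

House | Color | Sport | Vehicle | Music | Food
----------------------------------------------
  1   | blue | swimming | truck | jazz | sushi
  2   | yellow | tennis | van | rock | pasta
  3   | green | golf | coupe | pop | pizza
  4   | red | soccer | sedan | classical | tacos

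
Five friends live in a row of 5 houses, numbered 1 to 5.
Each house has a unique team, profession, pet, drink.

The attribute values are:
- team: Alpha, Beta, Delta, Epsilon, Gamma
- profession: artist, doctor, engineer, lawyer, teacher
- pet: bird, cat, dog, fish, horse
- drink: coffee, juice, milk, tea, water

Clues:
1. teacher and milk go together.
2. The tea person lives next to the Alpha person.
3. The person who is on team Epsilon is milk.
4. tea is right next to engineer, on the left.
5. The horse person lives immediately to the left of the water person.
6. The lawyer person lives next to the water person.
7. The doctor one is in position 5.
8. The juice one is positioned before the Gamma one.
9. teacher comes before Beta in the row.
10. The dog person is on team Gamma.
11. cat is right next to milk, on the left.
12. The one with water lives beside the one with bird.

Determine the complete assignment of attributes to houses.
Solution:

House | Team | Profession | Pet | Drink
---------------------------------------
  1   | Delta | lawyer | horse | tea
  2   | Alpha | engineer | cat | water
  3   | Epsilon | teacher | bird | milk
  4   | Beta | artist | fish | juice
  5   | Gamma | doctor | dog | coffee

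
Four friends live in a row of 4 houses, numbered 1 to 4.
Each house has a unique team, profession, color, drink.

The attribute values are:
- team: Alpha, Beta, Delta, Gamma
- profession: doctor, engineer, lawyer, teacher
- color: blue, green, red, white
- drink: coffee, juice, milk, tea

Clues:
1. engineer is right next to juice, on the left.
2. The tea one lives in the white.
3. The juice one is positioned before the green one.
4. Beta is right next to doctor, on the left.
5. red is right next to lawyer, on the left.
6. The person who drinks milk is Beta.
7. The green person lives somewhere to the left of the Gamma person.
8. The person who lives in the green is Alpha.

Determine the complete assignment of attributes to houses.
Solution:

House | Team | Profession | Color | Drink
-----------------------------------------
  1   | Beta | engineer | blue | milk
  2   | Delta | doctor | red | juice
  3   | Alpha | lawyer | green | coffee
  4   | Gamma | teacher | white | tea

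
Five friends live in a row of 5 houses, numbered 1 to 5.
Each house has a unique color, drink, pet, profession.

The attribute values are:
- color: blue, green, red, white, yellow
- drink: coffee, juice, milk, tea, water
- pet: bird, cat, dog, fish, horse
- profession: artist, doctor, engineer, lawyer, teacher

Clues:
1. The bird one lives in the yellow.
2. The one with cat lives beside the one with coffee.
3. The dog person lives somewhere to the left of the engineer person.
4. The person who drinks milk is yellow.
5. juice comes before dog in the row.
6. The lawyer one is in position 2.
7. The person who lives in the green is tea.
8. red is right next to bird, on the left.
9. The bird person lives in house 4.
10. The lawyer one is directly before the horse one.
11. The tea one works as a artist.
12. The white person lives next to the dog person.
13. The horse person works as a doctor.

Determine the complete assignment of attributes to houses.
Solution:

House | Color | Drink | Pet | Profession
----------------------------------------
  1   | white | juice | cat | teacher
  2   | blue | coffee | dog | lawyer
  3   | red | water | horse | doctor
  4   | yellow | milk | bird | engineer
  5   | green | tea | fish | artist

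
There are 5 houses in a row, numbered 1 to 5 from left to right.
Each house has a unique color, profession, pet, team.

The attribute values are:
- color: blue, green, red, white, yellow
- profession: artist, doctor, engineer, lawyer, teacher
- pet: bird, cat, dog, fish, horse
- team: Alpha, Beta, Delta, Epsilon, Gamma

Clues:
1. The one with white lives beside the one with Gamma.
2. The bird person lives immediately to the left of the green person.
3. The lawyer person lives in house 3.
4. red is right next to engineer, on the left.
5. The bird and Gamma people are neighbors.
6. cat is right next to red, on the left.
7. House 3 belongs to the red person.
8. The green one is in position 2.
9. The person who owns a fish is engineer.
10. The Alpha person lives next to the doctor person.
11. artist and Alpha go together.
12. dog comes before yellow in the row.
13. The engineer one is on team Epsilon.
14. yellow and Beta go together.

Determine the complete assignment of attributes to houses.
Solution:

House | Color | Profession | Pet | Team
---------------------------------------
  1   | white | artist | bird | Alpha
  2   | green | doctor | cat | Gamma
  3   | red | lawyer | dog | Delta
  4   | blue | engineer | fish | Epsilon
  5   | yellow | teacher | horse | Beta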